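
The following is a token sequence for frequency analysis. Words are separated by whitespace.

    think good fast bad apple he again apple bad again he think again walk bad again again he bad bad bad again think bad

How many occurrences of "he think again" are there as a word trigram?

1

Scanning the 22 overlapping trigram windows for "he think again":
  position 11–13: he think again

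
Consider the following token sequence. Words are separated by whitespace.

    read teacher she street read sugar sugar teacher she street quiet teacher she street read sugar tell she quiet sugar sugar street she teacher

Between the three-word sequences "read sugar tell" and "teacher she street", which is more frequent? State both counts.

"teacher she street" (3 vs 1)

"read sugar tell": 1 occurrence
"teacher she street": 3 occurrences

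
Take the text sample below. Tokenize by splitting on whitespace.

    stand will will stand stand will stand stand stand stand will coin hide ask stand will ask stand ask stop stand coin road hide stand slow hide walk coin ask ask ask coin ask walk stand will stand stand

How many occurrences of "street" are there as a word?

Scanning the 39 tokens for "street":
  (none found)

0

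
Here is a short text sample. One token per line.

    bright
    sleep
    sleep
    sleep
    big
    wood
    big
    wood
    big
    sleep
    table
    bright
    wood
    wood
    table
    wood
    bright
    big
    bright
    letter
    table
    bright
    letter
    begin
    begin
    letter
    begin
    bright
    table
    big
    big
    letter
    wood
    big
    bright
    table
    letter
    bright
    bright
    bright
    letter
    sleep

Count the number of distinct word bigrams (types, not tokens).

30

42 tokens → 41 bigram windows in total.
Repeated bigrams (each contributes count−1 duplicates):
  bright letter: 3
  wood big: 3
  big bright: 2
  big wood: 2
  bright bright: 2
  bright table: 2
  letter begin: 2
  sleep sleep: 2
  … (1 more repeated)
11 duplicate windows → 41 − 11 = 30 distinct.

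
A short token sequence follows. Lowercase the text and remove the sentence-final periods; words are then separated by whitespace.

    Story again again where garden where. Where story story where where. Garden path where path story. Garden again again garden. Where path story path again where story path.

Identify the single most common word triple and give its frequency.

Trigram frequencies (highest first):
  where path story: 2
  story again again: 1
  again again where: 1
  again where garden: 1
  where garden where: 1
  garden where where: 1
  … (19 more, each ≤ 1)

"where path story", 2 times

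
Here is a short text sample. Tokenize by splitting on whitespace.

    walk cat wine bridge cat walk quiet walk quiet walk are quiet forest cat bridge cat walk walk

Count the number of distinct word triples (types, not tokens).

18 tokens → 16 trigram windows in total.
Repeated trigrams (each contributes count−1 duplicates):
  bridge cat walk: 2
  walk quiet walk: 2
2 duplicate windows → 16 − 2 = 14 distinct.

14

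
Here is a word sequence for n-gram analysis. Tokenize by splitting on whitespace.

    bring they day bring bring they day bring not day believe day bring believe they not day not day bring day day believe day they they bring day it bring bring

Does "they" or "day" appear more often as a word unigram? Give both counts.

"day" (10 vs 5)

"they": 5 occurrences
"day": 10 occurrences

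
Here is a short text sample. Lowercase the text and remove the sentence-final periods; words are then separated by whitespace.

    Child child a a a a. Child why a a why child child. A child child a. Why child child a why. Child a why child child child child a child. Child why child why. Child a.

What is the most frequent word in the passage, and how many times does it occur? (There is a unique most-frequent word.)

Unigram frequencies (highest first):
  child: 18
  a: 12
  why: 7

"child", 18 times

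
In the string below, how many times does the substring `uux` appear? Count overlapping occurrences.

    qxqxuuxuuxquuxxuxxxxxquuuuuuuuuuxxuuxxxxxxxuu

5

Sliding a length-3 window over the 45 characters (43 positions):
  position 5–7: uux
  position 8–10: uux
  position 12–14: uux
  position 31–33: uux
  position 35–37: uux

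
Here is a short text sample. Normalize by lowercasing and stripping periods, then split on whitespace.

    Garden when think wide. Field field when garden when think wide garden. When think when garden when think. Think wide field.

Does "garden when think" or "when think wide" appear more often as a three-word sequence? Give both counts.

"garden when think": 4 occurrences
"when think wide": 2 occurrences

"garden when think" (4 vs 2)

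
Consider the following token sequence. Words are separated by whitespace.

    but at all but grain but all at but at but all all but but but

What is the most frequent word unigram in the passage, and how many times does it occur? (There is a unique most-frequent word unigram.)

Unigram frequencies (highest first):
  but: 8
  all: 4
  at: 3
  grain: 1

"but", 8 times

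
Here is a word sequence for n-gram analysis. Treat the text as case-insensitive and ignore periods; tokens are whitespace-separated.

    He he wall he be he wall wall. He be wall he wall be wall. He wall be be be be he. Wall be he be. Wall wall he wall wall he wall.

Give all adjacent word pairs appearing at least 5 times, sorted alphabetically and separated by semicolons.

he wall; wall he

Bigram counts meeting the condition (at least 5 times):
  he wall: 7
  wall he: 6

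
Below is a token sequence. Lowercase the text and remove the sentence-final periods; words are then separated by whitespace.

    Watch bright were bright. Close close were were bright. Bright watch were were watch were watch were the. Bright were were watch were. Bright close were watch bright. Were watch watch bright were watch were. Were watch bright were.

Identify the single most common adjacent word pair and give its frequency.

"were watch", 7 times

Bigram frequencies (highest first):
  were watch: 7
  bright were: 5
  watch were: 5
  watch bright: 4
  were were: 4
  were bright: 3
  … (8 more, each ≤ 2)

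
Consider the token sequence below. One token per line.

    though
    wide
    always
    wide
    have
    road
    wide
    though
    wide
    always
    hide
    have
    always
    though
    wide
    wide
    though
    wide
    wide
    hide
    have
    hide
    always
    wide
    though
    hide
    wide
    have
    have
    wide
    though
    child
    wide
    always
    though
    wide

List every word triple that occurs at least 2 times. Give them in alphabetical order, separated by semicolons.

Trigram counts meeting the condition (at least 2 times):
  always though wide: 2
  though wide always: 2
  though wide wide: 2
  wide though wide: 2

always though wide; though wide always; though wide wide; wide though wide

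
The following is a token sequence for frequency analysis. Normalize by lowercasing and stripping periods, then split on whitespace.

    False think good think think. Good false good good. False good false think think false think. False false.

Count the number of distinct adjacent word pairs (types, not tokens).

9

18 tokens → 17 bigram windows in total.
Repeated bigrams (each contributes count−1 duplicates):
  false think: 3
  good false: 3
  false good: 2
  think false: 2
  think good: 2
  think think: 2
8 duplicate windows → 17 − 8 = 9 distinct.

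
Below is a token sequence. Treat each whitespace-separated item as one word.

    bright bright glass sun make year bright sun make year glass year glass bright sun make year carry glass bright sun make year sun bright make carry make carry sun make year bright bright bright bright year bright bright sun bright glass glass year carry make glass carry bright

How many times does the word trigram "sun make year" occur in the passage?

5

Scanning the 47 overlapping trigram windows for "sun make year":
  position 4–6: sun make year
  position 8–10: sun make year
  position 15–17: sun make year
  position 21–23: sun make year
  position 30–32: sun make year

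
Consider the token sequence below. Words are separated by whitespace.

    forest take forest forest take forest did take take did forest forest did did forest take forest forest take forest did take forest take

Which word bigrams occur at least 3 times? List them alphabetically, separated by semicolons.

forest did; forest forest; forest take; take forest

Bigram counts meeting the condition (at least 3 times):
  forest did: 3
  forest forest: 3
  forest take: 5
  take forest: 5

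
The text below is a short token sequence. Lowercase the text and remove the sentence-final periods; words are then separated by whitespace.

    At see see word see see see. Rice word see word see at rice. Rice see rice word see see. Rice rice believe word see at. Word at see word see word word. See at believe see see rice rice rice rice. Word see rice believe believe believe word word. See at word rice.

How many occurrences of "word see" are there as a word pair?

Scanning the 53 overlapping bigram windows for "word see":
  position 4–5: word see
  position 9–10: word see
  position 11–12: word see
  position 18–19: word see
  position 24–25: word see
  position 30–31: word see
  position 33–34: word see
  position 43–44: word see
  position 50–51: word see

9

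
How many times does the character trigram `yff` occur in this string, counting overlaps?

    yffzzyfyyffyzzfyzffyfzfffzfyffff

3

Sliding a length-3 window over the 32 characters (30 positions):
  position 1–3: yff
  position 9–11: yff
  position 28–30: yff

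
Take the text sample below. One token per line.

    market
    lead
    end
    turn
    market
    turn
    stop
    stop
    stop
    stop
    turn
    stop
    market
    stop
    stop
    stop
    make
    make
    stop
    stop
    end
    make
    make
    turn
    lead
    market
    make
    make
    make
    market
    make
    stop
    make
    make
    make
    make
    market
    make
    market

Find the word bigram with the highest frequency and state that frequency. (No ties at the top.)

"make make", 7 times

Bigram frequencies (highest first):
  make make: 7
  stop stop: 6
  market make: 3
  make market: 3
  turn stop: 2
  stop make: 2
  … (14 more, each ≤ 2)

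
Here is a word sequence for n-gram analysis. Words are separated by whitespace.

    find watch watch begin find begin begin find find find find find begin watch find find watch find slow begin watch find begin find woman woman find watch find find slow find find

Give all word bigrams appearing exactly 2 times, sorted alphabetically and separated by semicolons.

begin watch; find slow

Bigram counts meeting the condition (exactly 2 times):
  begin watch: 2
  find slow: 2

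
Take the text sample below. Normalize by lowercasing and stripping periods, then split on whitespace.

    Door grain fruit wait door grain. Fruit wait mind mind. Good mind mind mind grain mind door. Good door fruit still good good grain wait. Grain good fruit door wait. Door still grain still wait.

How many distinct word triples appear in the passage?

31

35 tokens → 33 trigram windows in total.
Repeated trigrams (each contributes count−1 duplicates):
  door grain fruit: 2
  grain fruit wait: 2
2 duplicate windows → 33 − 2 = 31 distinct.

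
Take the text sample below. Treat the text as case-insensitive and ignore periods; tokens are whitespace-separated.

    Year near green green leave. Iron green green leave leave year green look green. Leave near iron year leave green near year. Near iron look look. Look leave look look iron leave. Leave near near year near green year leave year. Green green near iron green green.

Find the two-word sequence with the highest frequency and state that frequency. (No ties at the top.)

Bigram frequencies (highest first):
  green green: 4
  year near: 3
  green leave: 3
  near iron: 3
  look look: 3
  near green: 2
  … (20 more, each ≤ 2)

"green green", 4 times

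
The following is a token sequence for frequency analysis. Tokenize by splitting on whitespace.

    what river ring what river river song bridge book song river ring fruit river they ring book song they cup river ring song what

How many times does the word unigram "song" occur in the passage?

Scanning the 24 tokens for "song":
  position 7: song
  position 10: song
  position 18: song
  position 23: song

4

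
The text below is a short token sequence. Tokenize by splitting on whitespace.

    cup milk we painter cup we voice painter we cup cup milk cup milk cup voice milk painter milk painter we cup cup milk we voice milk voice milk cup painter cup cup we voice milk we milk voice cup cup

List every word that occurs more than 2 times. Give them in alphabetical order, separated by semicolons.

cup; milk; painter; voice; we

Unigram counts meeting the condition (more than 2 times):
  cup: 13
  milk: 10
  painter: 5
  voice: 6
  we: 7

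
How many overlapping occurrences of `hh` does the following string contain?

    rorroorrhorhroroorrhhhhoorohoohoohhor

4

Sliding a length-2 window over the 37 characters (36 positions):
  position 20–21: hh
  position 21–22: hh
  position 22–23: hh
  position 34–35: hh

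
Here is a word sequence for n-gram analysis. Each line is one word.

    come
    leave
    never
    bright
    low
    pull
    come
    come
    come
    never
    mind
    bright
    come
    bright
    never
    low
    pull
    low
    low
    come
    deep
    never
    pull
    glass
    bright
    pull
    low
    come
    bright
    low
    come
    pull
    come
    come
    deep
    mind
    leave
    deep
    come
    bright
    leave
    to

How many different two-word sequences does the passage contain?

42 tokens → 41 bigram windows in total.
Repeated bigrams (each contributes count−1 duplicates):
  come bright: 3
  come come: 3
  low come: 3
  bright low: 2
  come deep: 2
  low pull: 2
  pull come: 2
  pull low: 2
11 duplicate windows → 41 − 11 = 30 distinct.

30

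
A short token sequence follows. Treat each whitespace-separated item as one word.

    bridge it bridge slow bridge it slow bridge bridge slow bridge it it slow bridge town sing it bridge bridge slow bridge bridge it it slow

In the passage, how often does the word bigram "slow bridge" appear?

Scanning the 25 overlapping bigram windows for "slow bridge":
  position 4–5: slow bridge
  position 7–8: slow bridge
  position 10–11: slow bridge
  position 14–15: slow bridge
  position 21–22: slow bridge

5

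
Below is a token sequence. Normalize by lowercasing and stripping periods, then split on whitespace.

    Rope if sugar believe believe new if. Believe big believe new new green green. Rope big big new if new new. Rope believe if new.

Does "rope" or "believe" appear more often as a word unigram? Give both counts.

"believe" (5 vs 3)

"rope": 3 occurrences
"believe": 5 occurrences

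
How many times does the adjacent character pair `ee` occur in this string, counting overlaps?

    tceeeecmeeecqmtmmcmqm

5

Sliding a length-2 window over the 21 characters (20 positions):
  position 3–4: ee
  position 4–5: ee
  position 5–6: ee
  position 9–10: ee
  position 10–11: ee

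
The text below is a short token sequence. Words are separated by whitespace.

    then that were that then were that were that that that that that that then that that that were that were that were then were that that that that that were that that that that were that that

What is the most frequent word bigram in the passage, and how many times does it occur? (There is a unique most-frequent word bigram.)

Bigram frequencies (highest first):
  that that: 15
  were that: 8
  that were: 7
  then that: 2
  that then: 2
  then were: 2
  … (1 more, each ≤ 1)

"that that", 15 times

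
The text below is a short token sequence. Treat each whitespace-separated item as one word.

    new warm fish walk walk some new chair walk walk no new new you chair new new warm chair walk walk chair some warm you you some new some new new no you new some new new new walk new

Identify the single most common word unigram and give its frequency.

Unigram frequencies (highest first):
  new: 14
  walk: 7
  some: 5
  chair: 4
  you: 4
  warm: 3
  … (2 more, each ≤ 2)

"new", 14 times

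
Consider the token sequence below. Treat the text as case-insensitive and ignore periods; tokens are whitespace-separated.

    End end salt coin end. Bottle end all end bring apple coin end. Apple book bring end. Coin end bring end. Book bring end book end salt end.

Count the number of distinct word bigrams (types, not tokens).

28 tokens → 27 bigram windows in total.
Repeated bigrams (each contributes count−1 duplicates):
  bring end: 3
  coin end: 3
  book bring: 2
  end book: 2
  end bring: 2
  end salt: 2
8 duplicate windows → 27 − 8 = 19 distinct.

19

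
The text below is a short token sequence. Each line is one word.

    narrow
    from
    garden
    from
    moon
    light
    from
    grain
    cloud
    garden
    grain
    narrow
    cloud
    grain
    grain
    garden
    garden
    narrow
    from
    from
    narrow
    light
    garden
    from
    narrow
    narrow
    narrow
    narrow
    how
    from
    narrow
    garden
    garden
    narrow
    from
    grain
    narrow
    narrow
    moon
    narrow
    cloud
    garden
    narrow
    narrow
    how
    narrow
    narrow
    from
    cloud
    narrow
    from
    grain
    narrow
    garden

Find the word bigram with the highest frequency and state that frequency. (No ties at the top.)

"narrow narrow", 6 times

Bigram frequencies (highest first):
  narrow narrow: 6
  narrow from: 5
  from grain: 3
  grain narrow: 3
  garden narrow: 3
  from narrow: 3
  … (24 more, each ≤ 2)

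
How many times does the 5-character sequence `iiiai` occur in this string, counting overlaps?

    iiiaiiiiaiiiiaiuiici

Sliding a length-5 window over the 20 characters (16 positions):
  position 1–5: iiiai
  position 6–10: iiiai
  position 11–15: iiiai

3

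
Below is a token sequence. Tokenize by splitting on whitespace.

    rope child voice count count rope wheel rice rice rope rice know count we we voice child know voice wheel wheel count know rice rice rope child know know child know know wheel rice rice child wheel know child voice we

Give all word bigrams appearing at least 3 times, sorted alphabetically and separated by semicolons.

Bigram counts meeting the condition (at least 3 times):
  child know: 3
  rice rice: 3

child know; rice rice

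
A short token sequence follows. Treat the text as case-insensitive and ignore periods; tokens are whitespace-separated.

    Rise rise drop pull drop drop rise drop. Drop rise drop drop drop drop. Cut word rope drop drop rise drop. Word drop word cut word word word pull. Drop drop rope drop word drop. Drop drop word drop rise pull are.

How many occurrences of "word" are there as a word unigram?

Scanning the 42 tokens for "word":
  position 16: word
  position 22: word
  position 24: word
  position 26: word
  position 27: word
  position 28: word
  position 34: word
  position 38: word

8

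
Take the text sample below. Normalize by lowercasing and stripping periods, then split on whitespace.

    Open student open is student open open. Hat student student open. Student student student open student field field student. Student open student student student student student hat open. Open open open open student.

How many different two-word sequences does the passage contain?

13

33 tokens → 32 bigram windows in total.
Repeated bigrams (each contributes count−1 duplicates):
  student student: 8
  open open: 5
  open student: 5
  student open: 5
19 duplicate windows → 32 − 19 = 13 distinct.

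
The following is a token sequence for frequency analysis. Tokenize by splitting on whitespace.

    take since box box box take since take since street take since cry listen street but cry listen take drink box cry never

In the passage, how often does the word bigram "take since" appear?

Scanning the 22 overlapping bigram windows for "take since":
  position 1–2: take since
  position 6–7: take since
  position 8–9: take since
  position 11–12: take since

4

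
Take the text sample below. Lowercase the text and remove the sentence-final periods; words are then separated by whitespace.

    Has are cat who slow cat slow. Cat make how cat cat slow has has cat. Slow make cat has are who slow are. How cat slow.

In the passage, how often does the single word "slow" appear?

6

Scanning the 27 tokens for "slow":
  position 5: slow
  position 7: slow
  position 13: slow
  position 17: slow
  position 23: slow
  position 27: slow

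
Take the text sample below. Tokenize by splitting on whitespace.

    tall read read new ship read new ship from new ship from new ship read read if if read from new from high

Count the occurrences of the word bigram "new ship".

4

Scanning the 22 overlapping bigram windows for "new ship":
  position 4–5: new ship
  position 7–8: new ship
  position 10–11: new ship
  position 13–14: new ship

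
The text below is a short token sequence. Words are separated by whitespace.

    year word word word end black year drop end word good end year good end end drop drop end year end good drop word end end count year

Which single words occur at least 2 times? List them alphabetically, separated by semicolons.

Unigram counts meeting the condition (at least 2 times):
  drop: 4
  end: 9
  good: 3
  word: 5
  year: 5

drop; end; good; word; year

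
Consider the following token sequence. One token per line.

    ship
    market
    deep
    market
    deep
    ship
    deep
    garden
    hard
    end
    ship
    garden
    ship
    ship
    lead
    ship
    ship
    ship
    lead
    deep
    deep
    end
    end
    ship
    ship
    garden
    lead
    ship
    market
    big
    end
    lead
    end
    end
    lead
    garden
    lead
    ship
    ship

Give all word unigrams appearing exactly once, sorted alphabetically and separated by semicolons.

Unigram counts meeting the condition (exactly once):
  big: 1
  hard: 1

big; hard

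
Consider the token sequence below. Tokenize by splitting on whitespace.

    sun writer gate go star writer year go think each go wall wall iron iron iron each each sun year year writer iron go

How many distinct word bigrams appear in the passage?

24 tokens → 23 bigram windows in total.
Repeated bigrams (each contributes count−1 duplicates):
  iron iron: 2
1 duplicate windows → 23 − 1 = 22 distinct.

22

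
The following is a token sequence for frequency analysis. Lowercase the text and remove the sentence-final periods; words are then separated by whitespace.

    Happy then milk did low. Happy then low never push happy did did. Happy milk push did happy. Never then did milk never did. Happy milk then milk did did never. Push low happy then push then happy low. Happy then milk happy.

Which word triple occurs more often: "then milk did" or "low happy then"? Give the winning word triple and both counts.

"low happy then" (3 vs 2)

"then milk did": 2 occurrences
"low happy then": 3 occurrences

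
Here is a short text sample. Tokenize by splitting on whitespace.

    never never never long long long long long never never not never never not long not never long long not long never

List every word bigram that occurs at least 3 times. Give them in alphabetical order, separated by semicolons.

long long; never never

Bigram counts meeting the condition (at least 3 times):
  long long: 5
  never never: 4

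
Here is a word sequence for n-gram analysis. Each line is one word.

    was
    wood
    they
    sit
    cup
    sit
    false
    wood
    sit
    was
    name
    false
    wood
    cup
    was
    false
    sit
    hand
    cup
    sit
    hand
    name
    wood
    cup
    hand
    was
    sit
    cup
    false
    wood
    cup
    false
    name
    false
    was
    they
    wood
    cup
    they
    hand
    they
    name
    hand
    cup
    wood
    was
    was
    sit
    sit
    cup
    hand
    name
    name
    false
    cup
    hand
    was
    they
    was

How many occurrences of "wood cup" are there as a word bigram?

4

Scanning the 58 overlapping bigram windows for "wood cup":
  position 13–14: wood cup
  position 23–24: wood cup
  position 30–31: wood cup
  position 37–38: wood cup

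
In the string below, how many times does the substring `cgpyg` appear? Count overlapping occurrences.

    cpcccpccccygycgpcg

0

Sliding a length-5 window over the 18 characters (14 positions):
  (no match at any position)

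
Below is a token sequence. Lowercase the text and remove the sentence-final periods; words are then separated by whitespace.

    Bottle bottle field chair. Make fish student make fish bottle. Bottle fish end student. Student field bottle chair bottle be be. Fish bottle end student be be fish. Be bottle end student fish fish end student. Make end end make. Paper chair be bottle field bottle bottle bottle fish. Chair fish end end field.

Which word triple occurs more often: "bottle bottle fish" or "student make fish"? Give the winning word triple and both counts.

"bottle bottle fish" (2 vs 1)

"bottle bottle fish": 2 occurrences
"student make fish": 1 occurrence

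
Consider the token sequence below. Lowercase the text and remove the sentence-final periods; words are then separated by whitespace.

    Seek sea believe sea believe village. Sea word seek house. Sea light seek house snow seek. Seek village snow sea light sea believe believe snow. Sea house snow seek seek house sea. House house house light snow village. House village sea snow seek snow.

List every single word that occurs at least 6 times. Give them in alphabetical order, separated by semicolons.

house; sea; seek; snow

Unigram counts meeting the condition (at least 6 times):
  house: 8
  sea: 9
  seek: 8
  snow: 7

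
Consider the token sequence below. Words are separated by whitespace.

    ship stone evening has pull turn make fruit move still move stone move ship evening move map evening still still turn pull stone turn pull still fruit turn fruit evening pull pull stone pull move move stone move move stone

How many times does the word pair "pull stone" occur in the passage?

2

Scanning the 39 overlapping bigram windows for "pull stone":
  position 22–23: pull stone
  position 32–33: pull stone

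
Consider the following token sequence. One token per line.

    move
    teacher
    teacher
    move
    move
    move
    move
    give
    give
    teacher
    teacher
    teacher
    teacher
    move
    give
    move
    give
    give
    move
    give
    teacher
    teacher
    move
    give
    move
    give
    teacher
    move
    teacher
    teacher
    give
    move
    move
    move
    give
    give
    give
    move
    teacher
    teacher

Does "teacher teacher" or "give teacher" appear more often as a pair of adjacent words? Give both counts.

"teacher teacher" (7 vs 3)

"teacher teacher": 7 occurrences
"give teacher": 3 occurrences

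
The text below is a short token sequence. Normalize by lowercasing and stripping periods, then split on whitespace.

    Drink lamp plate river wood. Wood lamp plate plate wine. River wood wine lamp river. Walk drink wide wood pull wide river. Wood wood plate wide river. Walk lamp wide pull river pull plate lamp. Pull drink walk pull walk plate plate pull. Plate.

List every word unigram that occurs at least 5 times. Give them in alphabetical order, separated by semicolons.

lamp; plate; pull; river; wood

Unigram counts meeting the condition (at least 5 times):
  lamp: 5
  plate: 8
  pull: 6
  river: 6
  wood: 6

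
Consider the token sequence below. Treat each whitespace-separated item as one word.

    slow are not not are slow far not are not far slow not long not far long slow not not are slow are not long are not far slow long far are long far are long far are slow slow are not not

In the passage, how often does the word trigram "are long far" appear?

Scanning the 41 overlapping trigram windows for "are long far":
  position 32–34: are long far
  position 35–37: are long far

2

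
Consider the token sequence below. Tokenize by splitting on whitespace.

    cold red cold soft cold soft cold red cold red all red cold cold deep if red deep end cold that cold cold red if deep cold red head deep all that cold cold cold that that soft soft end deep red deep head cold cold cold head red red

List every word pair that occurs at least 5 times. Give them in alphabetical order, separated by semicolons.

cold cold; cold red

Bigram counts meeting the condition (at least 5 times):
  cold cold: 6
  cold red: 5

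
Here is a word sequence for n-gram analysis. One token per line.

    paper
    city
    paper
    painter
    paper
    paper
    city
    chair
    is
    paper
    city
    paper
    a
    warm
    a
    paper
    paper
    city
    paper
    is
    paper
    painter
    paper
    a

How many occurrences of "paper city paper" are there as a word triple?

Scanning the 22 overlapping trigram windows for "paper city paper":
  position 1–3: paper city paper
  position 10–12: paper city paper
  position 17–19: paper city paper

3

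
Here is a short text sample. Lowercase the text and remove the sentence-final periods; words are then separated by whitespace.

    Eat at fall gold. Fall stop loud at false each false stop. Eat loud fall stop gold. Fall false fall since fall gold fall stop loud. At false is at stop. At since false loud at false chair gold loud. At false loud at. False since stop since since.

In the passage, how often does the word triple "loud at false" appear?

5

Scanning the 47 overlapping trigram windows for "loud at false":
  position 7–9: loud at false
  position 26–28: loud at false
  position 35–37: loud at false
  position 40–42: loud at false
  position 43–45: loud at false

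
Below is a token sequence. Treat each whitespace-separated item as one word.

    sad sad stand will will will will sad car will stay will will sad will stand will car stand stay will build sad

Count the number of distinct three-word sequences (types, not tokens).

23 tokens → 21 trigram windows in total.
Repeated trigrams (each contributes count−1 duplicates):
  will will sad: 2
  will will will: 2
2 duplicate windows → 21 − 2 = 19 distinct.

19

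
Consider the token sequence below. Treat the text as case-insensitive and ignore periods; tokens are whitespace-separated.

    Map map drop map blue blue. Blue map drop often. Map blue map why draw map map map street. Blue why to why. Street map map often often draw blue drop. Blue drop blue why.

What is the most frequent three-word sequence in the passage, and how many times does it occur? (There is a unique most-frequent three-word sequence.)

Trigram frequencies (highest first):
  blue drop blue: 2
  map map drop: 1
  map drop map: 1
  drop map blue: 1
  map blue blue: 1
  blue blue blue: 1
  … (26 more, each ≤ 1)

"blue drop blue", 2 times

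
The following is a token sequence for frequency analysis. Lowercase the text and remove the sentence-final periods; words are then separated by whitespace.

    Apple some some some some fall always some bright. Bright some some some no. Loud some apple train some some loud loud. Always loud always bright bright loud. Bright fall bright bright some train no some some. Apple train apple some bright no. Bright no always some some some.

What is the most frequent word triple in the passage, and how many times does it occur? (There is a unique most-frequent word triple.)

"some some some", 4 times

Trigram frequencies (highest first):
  some some some: 4
  bright bright some: 2
  some apple train: 2
  apple some some: 1
  some some fall: 1
  some fall always: 1
  … (36 more, each ≤ 1)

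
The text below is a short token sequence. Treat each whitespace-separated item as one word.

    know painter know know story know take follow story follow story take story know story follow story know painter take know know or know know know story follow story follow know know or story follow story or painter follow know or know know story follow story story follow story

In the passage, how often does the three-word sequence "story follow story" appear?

Scanning the 47 overlapping trigram windows for "story follow story":
  position 9–11: story follow story
  position 15–17: story follow story
  position 27–29: story follow story
  position 34–36: story follow story
  position 44–46: story follow story
  position 47–49: story follow story

6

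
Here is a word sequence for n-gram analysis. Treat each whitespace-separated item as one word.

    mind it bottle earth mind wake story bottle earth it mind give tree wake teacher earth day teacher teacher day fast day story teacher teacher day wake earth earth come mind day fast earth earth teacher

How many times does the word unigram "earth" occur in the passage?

7

Scanning the 36 tokens for "earth":
  position 4: earth
  position 9: earth
  position 16: earth
  position 28: earth
  position 29: earth
  position 34: earth
  position 35: earth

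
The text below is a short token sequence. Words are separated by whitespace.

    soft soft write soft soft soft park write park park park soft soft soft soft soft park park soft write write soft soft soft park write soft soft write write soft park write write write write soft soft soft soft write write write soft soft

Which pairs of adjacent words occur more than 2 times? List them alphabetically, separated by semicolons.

Bigram counts meeting the condition (more than 2 times):
  park park: 3
  park write: 3
  soft park: 4
  soft soft: 14
  soft write: 4
  write soft: 6
  write write: 7

park park; park write; soft park; soft soft; soft write; write soft; write write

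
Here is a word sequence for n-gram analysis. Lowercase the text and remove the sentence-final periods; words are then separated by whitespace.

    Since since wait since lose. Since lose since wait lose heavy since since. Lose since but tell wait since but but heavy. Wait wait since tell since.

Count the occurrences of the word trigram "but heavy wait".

Scanning the 25 overlapping trigram windows for "but heavy wait":
  position 21–23: but heavy wait

1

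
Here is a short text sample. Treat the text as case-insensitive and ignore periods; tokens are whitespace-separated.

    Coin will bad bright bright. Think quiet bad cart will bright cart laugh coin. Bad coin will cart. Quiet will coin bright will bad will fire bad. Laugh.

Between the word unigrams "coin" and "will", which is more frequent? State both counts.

"will" (6 vs 4)

"coin": 4 occurrences
"will": 6 occurrences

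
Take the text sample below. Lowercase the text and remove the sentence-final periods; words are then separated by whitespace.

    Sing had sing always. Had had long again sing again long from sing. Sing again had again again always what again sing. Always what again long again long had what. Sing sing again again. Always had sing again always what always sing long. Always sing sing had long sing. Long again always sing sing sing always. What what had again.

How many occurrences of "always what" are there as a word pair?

4

Scanning the 59 overlapping bigram windows for "always what":
  position 19–20: always what
  position 23–24: always what
  position 39–40: always what
  position 56–57: always what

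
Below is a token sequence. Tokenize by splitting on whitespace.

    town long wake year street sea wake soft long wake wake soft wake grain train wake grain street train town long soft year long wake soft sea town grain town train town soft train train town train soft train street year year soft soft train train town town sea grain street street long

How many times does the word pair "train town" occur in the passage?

4

Scanning the 52 overlapping bigram windows for "train town":
  position 19–20: train town
  position 31–32: train town
  position 35–36: train town
  position 46–47: train town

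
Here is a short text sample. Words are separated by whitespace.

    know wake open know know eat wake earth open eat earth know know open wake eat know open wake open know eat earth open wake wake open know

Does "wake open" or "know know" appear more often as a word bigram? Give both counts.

"wake open" (3 vs 2)

"wake open": 3 occurrences
"know know": 2 occurrences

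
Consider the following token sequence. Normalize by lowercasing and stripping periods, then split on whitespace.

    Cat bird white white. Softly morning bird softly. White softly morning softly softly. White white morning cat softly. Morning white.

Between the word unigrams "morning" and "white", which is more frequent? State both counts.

"white" (6 vs 4)

"morning": 4 occurrences
"white": 6 occurrences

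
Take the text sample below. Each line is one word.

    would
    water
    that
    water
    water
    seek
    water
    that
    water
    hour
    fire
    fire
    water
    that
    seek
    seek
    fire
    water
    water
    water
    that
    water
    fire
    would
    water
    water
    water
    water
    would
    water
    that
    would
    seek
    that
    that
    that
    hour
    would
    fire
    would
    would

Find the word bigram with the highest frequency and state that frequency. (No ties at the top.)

Bigram frequencies (highest first):
  water water: 6
  water that: 5
  would water: 3
  that water: 3
  fire water: 2
  fire would: 2
  … (18 more, each ≤ 2)

"water water", 6 times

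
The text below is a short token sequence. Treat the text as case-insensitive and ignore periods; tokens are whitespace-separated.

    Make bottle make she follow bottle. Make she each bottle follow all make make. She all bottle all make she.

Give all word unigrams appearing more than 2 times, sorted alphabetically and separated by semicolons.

all; bottle; make; she

Unigram counts meeting the condition (more than 2 times):
  all: 3
  bottle: 4
  make: 6
  she: 4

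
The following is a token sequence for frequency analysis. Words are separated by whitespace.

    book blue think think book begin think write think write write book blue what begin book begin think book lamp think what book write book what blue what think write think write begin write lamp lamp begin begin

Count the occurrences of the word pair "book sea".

0

Scanning the 37 overlapping bigram windows for "book sea":
  (none found)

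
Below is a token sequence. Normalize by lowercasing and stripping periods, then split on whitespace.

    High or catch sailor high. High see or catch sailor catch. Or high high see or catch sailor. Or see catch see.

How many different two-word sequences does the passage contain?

14

22 tokens → 21 bigram windows in total.
Repeated bigrams (each contributes count−1 duplicates):
  catch sailor: 3
  or catch: 3
  high high: 2
  high see: 2
  see or: 2
7 duplicate windows → 21 − 7 = 14 distinct.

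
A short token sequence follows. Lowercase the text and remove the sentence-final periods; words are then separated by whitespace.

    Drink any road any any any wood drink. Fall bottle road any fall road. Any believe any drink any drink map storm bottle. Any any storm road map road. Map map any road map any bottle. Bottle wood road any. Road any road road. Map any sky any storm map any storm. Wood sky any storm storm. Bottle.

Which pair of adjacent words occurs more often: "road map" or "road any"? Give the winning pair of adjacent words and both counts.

"road map": 4 occurrences
"road any": 5 occurrences

"road any" (5 vs 4)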